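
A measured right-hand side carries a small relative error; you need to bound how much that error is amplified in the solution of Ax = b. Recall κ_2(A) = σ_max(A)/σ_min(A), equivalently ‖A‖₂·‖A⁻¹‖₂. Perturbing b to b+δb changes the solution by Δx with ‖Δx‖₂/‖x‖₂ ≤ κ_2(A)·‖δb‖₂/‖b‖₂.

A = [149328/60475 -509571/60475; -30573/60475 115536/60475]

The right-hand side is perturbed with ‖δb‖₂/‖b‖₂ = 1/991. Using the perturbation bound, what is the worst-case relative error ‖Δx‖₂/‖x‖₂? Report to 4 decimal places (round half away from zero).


AᵀA = [13821273/2175625 -47367936/2175625; -47367936/2175625 162409977/2175625]; tr = 281970/3481, det = 729/3481
char-poly roots: 81 and 9/3481
so κ_2 = √(81 / (9/3481)) = 177.0000
κ_2(A)·‖δb‖/‖b‖ = 0.1786

0.1786


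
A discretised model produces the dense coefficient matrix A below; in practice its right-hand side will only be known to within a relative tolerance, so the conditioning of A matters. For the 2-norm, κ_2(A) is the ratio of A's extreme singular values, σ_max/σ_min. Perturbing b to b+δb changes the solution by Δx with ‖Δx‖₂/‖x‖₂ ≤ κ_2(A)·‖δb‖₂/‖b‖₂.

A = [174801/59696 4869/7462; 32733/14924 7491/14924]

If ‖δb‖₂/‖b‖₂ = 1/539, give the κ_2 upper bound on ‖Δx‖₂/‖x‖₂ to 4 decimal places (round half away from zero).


M = AᵀA = [47698578225/3563612416 1341511875/445451552; 1341511875/445451552 150943725/222725776]. tr(M)=29811825/2119936, det(M)=50625/33918976
char-poly roots: 225/16 and 225/2119936
κ = σ_max/σ_min = (15/4)/(15/1456) = 364.0000
bound on ‖Δx‖/‖x‖: κ·ε = 364.0000·1/539 = 0.6753

0.6753


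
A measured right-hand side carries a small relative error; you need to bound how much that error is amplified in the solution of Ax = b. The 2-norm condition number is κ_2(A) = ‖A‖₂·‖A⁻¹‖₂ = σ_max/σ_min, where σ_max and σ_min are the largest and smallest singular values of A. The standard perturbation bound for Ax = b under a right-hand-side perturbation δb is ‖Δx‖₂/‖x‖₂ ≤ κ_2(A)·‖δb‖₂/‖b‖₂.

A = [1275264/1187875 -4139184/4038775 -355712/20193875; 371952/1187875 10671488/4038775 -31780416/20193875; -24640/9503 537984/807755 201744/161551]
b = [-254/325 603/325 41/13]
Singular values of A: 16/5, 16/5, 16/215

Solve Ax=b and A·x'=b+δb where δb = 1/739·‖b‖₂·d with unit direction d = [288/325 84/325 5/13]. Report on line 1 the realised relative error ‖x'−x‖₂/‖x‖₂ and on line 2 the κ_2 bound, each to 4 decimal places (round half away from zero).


0.0050
0.0582

σ_max = 16/5, σ_min = 16/215
condition number: (16/5) ÷ (16/215) = 43.0000
worst-case relative error ≤ 43.0000 × 1/739 = 0.0582
solve Ax = b  →  x = [5.4963 6.3387 10.5569]
2-norm of b is 3.7417; of x, 13.4847
with δb = [0.0045 0.0013 0.0019], A·Δx = δb → ‖Δx‖ = 0.0680
relative error = 0.0050
realised/bound (from unrounded values) ≈ 0.0867


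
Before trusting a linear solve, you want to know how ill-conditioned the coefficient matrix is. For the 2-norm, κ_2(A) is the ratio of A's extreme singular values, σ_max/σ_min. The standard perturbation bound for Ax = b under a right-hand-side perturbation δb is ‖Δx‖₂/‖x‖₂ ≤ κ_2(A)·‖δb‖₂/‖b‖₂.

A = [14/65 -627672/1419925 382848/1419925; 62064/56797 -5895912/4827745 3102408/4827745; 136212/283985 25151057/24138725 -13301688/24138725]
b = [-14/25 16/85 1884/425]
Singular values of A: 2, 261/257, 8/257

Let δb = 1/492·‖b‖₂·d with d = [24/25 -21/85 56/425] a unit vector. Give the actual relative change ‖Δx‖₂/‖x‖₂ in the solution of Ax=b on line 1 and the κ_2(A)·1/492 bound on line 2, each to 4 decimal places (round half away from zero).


from the listed singular values, σ₁ = 2, σ_n = 8/257
κ_2(A) = 2 / (8/257) = 64.2500
κ_2(A)·‖δb‖/‖b‖ = 0.1306
solve Ax = b  →  x = [3.2511 2.1511 -1.1473]
‖b‖₂ = 4.4721 and ‖x‖₂ = 4.0637
re-solving with b+δb shifts x by Δx of norm 0.2920
realised ‖Δx‖/‖x‖ = 0.0719
realised/bound (from unrounded values) ≈ 0.5503

0.0719
0.1306


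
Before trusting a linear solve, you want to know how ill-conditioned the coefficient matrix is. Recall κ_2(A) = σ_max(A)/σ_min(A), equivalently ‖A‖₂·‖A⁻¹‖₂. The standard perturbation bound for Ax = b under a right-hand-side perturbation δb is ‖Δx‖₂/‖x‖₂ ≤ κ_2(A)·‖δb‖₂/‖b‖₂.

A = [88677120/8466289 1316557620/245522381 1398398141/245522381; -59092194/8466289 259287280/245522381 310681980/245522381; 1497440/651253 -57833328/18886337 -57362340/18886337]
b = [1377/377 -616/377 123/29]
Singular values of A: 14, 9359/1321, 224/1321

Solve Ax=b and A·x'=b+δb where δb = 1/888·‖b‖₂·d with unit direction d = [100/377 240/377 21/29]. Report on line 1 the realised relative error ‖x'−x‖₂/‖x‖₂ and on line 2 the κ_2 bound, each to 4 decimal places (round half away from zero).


0.0022
0.0930

σ_max = 14, σ_min = 224/1321
κ = σ_max/σ_min = 14/(224/1321) = 82.5625
κ_2(A)·‖δb‖/‖b‖ = 0.0930
solve Ax = b  →  x = [0.4514 -12.9764 12.0282]
‖b‖ = 5.8310, ‖x‖ = 17.6993
re-solving with b+δb shifts x by Δx of norm 0.0387
realised ‖Δx‖/‖x‖ = 0.0022
tightness: 0.0022 against a bound of 0.0930 (unrounded ratio ≈ 0.0235)


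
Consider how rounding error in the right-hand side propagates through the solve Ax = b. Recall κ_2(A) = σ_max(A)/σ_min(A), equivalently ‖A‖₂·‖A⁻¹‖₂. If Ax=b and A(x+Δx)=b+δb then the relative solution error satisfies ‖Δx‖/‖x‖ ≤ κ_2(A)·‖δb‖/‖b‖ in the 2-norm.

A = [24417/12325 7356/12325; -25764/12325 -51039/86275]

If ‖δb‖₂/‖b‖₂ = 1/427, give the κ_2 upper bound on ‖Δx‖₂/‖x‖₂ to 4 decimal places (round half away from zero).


0.2787

M = AᵀA = [299637/36125 611712/252875; 611712/252875 1250037/1770125]. tr(M)=127458/14161, det(M)=81/14161
eigenvalues of AᵀA: λ = (tr ± √(tr²−4·det))/2 = 9, 9/14161
σ_max=√9=3, σ_min=√(9/14161)=(3/119) → κ = 119.0000
perturbation bound = 119.0000·1/427 = 0.2787


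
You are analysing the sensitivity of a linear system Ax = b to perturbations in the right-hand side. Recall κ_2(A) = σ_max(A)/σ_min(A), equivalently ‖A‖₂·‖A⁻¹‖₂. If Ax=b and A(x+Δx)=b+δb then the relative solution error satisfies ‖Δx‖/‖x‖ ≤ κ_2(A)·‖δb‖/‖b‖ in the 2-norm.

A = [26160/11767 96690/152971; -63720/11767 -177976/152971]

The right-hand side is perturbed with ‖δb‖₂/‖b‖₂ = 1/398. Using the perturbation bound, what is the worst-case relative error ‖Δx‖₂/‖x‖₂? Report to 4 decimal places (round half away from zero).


M = AᵀA = [4744584000/138462289 1066926240/138462289; 1066926240/138462289 242748004/138462289]. tr(M)=2966884/82369, det(M)=57600/82369
λ_max, λ_min = (2966884/82369 ± √8783422851856/6784652161)/2 = 36, 1600/82369
σ_max=√36=6, σ_min=√(1600/82369)=(40/287) → κ = 43.0500
perturbation bound = 43.0500·1/398 = 0.1082

0.1082


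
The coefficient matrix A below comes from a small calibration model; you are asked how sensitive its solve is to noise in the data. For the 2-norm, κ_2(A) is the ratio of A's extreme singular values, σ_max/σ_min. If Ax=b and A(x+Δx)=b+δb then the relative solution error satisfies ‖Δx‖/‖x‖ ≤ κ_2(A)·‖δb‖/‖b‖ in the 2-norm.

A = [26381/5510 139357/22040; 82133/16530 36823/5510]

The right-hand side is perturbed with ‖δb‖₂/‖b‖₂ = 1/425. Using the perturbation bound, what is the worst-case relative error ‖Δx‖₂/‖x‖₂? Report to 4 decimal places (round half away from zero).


0.5365

form AᵀA = [7734509/162450 27499007/433200; 27499007/433200 48888593/577600] with trace 27500065/207936 and determinant 279841/831744
eigenvalues of AᵀA: λ = (tr ± √(tr²−4·det))/2 = 529/4, 529/207936
κ = σ_max/σ_min = (23/2)/(23/456) = 228.0000
κ_2(A)·‖δb‖/‖b‖ = 0.5365


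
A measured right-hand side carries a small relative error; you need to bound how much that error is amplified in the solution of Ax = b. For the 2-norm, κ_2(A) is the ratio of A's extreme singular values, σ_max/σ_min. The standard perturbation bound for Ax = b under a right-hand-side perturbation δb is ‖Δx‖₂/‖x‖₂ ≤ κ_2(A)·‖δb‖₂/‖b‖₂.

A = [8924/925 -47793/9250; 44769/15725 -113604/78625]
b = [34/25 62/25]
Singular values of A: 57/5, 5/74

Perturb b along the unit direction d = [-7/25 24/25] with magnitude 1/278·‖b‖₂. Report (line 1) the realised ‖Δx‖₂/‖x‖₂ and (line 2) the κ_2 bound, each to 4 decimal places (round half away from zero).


from the listed singular values, σ₁ = 57/5, σ_n = 5/74
κ = σ_max/σ_min = (57/5)/(5/74) = 168.7200
κ_2(A)·‖δb‖/‖b‖ = 0.6069
solve Ax = b  →  x = [14.0842 26.0351]
‖b‖ = 2.8284, ‖x‖ = 29.6005
re-solving with b+δb shifts x by Δx of norm 0.1506
dividing the unrounded norms, ‖Δx‖/‖x‖ = 0.0051
realised/bound (from unrounded values) ≈ 0.0084

0.0051
0.6069


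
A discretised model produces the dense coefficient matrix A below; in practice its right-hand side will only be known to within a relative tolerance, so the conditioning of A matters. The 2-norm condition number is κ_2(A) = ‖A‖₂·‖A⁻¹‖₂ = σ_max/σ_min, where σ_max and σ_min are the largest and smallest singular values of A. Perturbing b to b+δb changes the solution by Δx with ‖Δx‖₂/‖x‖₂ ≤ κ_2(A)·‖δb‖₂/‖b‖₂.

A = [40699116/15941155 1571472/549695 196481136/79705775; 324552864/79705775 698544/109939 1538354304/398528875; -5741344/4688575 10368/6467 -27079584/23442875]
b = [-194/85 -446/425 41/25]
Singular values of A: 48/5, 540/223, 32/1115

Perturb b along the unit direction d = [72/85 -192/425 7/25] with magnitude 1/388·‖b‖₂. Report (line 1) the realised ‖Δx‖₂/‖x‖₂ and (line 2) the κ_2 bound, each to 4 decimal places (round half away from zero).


0.0077
0.8621

σ_max = 48/5, σ_min = 32/1115
condition number: (48/5) ÷ (32/1115) = 334.5000
bound on ‖Δx‖/‖x‖: κ·ε = 334.5000·1/388 = 0.8621
solve Ax = b  →  x = [23.4930 0.4187 -25.7432]
2-norm of b is 3.0000; of x, 34.8542
re-solving with b+δb shifts x by Δx of norm 0.2694
relative error = 0.0077
tightness: 0.0077 against a bound of 0.8621 (unrounded ratio ≈ 0.0090)


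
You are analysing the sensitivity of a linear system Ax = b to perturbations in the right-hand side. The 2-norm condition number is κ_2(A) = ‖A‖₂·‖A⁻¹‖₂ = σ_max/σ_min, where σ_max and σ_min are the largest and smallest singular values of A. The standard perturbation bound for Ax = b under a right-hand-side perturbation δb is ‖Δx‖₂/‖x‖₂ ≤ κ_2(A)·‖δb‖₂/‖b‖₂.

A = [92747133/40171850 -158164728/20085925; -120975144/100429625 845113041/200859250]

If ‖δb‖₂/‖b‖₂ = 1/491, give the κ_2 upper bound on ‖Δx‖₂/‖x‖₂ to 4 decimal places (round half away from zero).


form AᵀA = [946680653481921/139600132562500 -811368163363968/34900033140625; -811368163363968/34900033140625 11127419274739329/139600132562500] with trace 9659279942577/111680106050 and determinant 1870130025/35737633936
solving λ² − 9659279942577/111680106050·λ + 1870130025/35737633936 = 0 gives λ = 8649/100, 5405625/8934408484
κ_2(A) = √(λ_max/λ_min) = √((8649/100) / (5405625/8934408484)) = 378.0880
bound on ‖Δx‖/‖x‖: κ·ε = 378.0880·1/491 = 0.7700

0.7700


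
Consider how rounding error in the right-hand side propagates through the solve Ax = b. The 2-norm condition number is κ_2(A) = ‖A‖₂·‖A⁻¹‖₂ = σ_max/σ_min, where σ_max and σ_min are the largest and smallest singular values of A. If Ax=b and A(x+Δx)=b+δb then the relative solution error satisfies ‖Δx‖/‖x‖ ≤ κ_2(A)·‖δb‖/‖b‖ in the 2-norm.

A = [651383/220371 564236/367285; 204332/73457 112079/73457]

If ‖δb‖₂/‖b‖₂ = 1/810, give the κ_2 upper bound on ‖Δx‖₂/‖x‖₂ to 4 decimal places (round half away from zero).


AᵀA = [55960265/3396753 49734464/5661255; 49734464/5661255 44233393/9435425]; tr = 105712186/4995225, det = 279841/4995225
λ_max, λ_min = (105712186/4995225 ± √11169474793861696/24952272800625)/2 = 529/25, 529/199809
σ_max=√(529/25)=(23/5), σ_min=√(529/199809)=(23/447) → κ = 89.4000
κ_2(A)·‖δb‖/‖b‖ = 0.1104

0.1104


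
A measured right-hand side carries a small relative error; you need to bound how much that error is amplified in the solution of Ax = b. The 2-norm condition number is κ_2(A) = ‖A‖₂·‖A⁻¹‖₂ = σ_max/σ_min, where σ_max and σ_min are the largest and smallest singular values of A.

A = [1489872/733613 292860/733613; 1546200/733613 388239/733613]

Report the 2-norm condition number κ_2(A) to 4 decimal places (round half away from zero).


M = AᵀA = [5482108224/639938209 1232602920/639938209; 1232602920/639938209 281208681/639938209]. tr(M)=3428505/380689, det(M)=20736/380689
solving λ² − 3428505/380689·λ + 20736/380689 = 0 gives λ = 9, 2304/380689
so κ_2 = √(9 / (2304/380689)) = 38.5625

38.5625


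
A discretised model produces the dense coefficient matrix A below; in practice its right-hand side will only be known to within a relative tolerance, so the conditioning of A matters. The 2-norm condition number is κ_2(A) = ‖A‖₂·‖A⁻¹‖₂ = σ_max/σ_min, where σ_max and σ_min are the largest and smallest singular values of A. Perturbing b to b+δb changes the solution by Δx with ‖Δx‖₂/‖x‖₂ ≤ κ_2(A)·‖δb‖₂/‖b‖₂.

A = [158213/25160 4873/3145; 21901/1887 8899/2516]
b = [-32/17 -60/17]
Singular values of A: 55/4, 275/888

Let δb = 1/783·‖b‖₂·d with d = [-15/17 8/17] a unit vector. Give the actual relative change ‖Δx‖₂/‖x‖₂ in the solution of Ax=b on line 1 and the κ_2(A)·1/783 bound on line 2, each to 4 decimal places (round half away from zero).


σ_max = 55/4, σ_min = 275/888
condition number: (55/4) ÷ (275/888) = 44.4000
worst-case relative error ≤ 44.4000 × 1/783 = 0.0567
solve Ax = b  →  x = [-0.2793 -0.0815]
‖b‖₂ = 4.0000 and ‖x‖₂ = 0.2909
re-solving with b+δb shifts x by Δx of norm 0.0165
realised ‖Δx‖/‖x‖ = 0.0567
so the bound is sharp here: realised error equals the bound

0.0567
0.0567


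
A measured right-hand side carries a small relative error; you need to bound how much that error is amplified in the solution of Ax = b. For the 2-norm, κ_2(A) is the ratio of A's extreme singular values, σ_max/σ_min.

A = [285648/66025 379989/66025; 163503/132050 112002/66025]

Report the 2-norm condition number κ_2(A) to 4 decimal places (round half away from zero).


M = AᵀA = [564979761/27899524 188319087/6974881; 188319087/6974881 251097741/6974881]. tr(M)=1569370725/27899524, det(M)=1265625/27899524
char-poly roots: 225/4 and 5625/6974881
κ_2(A) = √(λ_max/λ_min) = √((225/4) / (5625/6974881)) = 264.1000

264.1000


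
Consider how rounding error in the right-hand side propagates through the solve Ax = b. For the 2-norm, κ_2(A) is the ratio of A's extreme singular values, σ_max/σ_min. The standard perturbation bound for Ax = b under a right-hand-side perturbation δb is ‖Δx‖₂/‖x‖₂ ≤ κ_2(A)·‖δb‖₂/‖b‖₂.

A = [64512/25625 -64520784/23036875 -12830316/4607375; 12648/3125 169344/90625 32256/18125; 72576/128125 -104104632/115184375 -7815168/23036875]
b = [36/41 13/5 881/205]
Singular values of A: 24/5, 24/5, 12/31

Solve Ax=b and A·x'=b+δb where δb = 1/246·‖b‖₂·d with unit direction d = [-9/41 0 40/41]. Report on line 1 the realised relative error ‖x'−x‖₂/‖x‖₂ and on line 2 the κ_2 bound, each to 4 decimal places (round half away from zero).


largest singular value 24/5, smallest 12/31
condition number: (24/5) ÷ (12/31) = 12.4000
bound on ‖Δx‖/‖x‖: κ·ε = 12.4000·1/246 = 0.0504
solve Ax = b  →  x = [0.6583 -7.1445 7.4655]
‖b‖ = 5.0990, ‖x‖ = 10.3543
δb = ε·‖b‖·d = [-0.0045 0.0000 0.0202]; solving A·Δx = δb gives ‖Δx‖ = 0.0535
relative error = 0.0052
tightness: 0.0052 against a bound of 0.0504 (unrounded ratio ≈ 0.1026)

0.0052
0.0504


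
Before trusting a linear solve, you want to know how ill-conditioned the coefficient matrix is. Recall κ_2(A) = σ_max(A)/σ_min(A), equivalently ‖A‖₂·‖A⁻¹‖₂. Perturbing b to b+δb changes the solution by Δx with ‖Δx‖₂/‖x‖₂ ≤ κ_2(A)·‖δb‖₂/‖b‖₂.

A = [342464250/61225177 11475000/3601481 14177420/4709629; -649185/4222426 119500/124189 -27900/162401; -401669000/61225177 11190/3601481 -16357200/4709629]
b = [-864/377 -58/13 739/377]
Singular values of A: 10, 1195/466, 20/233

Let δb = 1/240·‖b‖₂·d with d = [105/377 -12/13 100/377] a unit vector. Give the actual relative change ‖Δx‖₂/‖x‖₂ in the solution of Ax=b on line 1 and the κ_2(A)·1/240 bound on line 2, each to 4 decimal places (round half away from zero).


0.0056
0.4854

largest singular value 10, smallest 20/233
κ = σ_max/σ_min = 10/(20/233) = 116.5000
bound on ‖Δx‖/‖x‖: κ·ε = 116.5000·1/240 = 0.4854
solve Ax = b  →  x = [-22.0366 -0.8267 41.0605]
‖b‖ = 5.3852, ‖x‖ = 46.6075
Δx = A⁻¹·δb where δb = 1/240·5.3852·d; ‖Δx‖ = 0.2614
dividing the unrounded norms, ‖Δx‖/‖x‖ = 0.0056
tightness: 0.0056 against a bound of 0.4854 (unrounded ratio ≈ 0.0116)


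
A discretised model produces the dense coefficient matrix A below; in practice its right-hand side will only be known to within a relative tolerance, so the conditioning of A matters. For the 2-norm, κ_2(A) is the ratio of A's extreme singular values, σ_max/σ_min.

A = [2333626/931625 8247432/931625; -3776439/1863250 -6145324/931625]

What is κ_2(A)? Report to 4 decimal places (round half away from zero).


form AᵀA = [1441789310089/138868022500 1234005694362/34717005625; 1234005694362/34717005625 4231405666384/34717005625] with trace 29387859161/222188836 and determinant 111936400/55547209
λ_max, λ_min = (29387859161/222188836 ± √863248329772019137521/49367878843034896)/2 = 529/4, 846400/55547209
κ = σ_max/σ_min = (23/2)/(920/7453) = 93.1625

93.1625


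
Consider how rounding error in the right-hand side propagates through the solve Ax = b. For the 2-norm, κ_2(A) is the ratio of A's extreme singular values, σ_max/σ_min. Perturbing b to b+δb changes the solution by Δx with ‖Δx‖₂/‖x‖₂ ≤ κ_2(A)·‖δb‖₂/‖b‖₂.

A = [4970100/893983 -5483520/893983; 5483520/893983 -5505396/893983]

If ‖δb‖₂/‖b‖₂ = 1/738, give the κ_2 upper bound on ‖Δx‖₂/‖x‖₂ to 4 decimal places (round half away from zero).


form AᵀA = [65125904400/950303929 -68302725120/950303929; -68302725120/950303929 71793551376/950303929] with trace 162805536/1129969 and determinant 12960000/1129969
eigenvalues of AᵀA: λ = (tr ± √(tr²−4·det))/2 = 144, 90000/1129969
σ_max=√144=12, σ_min=√(90000/1129969)=(300/1063) → κ = 42.5200
perturbation bound = 42.5200·1/738 = 0.0576

0.0576


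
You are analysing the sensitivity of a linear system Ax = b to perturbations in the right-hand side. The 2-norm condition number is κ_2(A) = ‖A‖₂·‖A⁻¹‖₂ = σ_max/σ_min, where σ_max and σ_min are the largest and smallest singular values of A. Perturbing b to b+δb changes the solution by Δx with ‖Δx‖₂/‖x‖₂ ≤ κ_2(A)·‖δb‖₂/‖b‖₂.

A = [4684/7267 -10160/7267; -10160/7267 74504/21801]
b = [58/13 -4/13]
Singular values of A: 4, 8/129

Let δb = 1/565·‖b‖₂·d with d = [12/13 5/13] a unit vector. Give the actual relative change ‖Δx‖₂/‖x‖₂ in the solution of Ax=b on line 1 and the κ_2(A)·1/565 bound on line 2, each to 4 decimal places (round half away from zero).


0.0020
0.1142

from the listed singular values, σ₁ = 4, σ_n = 8/129
condition number: 4 ÷ (8/129) = 64.5000
bound on ‖Δx‖/‖x‖: κ·ε = 64.5000·1/565 = 0.1142
solve Ax = b  →  x = [59.7308 24.3462]
‖b‖₂ = 4.4721 and ‖x‖₂ = 64.5019
re-solving with b+δb shifts x by Δx of norm 0.1276
dividing the unrounded norms, ‖Δx‖/‖x‖ = 0.0020
realised/bound (from unrounded values) ≈ 0.0173


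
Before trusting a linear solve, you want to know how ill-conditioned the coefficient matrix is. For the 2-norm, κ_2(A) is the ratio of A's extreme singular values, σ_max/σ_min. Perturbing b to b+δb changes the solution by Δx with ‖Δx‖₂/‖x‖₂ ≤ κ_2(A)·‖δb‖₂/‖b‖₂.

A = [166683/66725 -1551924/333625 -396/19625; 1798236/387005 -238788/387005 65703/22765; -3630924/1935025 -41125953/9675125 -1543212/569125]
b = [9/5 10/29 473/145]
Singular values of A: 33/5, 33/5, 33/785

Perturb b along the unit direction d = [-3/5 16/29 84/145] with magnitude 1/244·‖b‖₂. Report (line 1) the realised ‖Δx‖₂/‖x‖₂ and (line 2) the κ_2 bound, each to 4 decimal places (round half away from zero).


from the listed singular values, σ₁ = 33/5, σ_n = 33/785
κ = σ_max/σ_min = (33/5)/(33/785) = 157.0000
κ_2(A)·‖δb‖/‖b‖ = 0.6434
solve Ax = b  →  x = [-12.5936 -7.2317 18.8485]
‖b‖₂ = 3.7417 and ‖x‖₂ = 23.7942
δb = ε·‖b‖·d = [-0.0092 0.0085 0.0089]; solving A·Δx = δb gives ‖Δx‖ = 0.3648
dividing the unrounded norms, ‖Δx‖/‖x‖ = 0.0153
realised/bound (from unrounded values) ≈ 0.0238

0.0153
0.6434


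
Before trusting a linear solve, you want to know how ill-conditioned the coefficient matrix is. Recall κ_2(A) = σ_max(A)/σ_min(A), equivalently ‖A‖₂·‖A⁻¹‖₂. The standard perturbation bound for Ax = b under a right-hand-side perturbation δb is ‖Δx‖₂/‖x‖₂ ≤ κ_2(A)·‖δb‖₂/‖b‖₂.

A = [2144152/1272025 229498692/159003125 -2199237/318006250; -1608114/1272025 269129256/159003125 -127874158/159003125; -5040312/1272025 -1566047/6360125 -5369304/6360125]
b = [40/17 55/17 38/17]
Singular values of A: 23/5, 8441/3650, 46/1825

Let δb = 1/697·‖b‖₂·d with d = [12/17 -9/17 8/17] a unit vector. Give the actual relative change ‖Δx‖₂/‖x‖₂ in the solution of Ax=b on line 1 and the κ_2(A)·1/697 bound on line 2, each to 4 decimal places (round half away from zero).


0.0066
0.2618

σ_max = 23/5, σ_min = 46/1825
κ_2(A) = (23/5) / (46/1825) = 182.5000
bound on ‖Δx‖/‖x‖: κ·ε = 182.5000·1/697 = 0.2618
solve Ax = b  →  x = [-9.1331 12.4715 36.5821]
‖b‖ = 4.5826, ‖x‖ = 39.7140
δb = ε·‖b‖·d = [0.0046 -0.0035 0.0031]; solving A·Δx = δb gives ‖Δx‖ = 0.2608
realised ‖Δx‖/‖x‖ = 0.0066
so the bound overstates the realised error by a factor of ≈ 39.8650 (computed from the unrounded values)


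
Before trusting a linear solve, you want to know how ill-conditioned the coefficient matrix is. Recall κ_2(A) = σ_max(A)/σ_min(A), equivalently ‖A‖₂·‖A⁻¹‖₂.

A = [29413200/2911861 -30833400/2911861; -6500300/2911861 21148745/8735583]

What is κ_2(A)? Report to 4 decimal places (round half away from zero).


M = AᵀA = [539791930000/5043982441 -1700297483500/15131947323; -1700297483500/15131947323 5356071633025/45395841969]. tr(M)=12145302025/53978409, det(M)=4000000/5997601
λ_max, λ_min = (12145302025/53978409 ± √147500588387573100625/2913668638171281)/2 = 225, 160000/53978409
κ_2(A) = √(λ_max/λ_min) = √(225 / (160000/53978409)) = 275.5125

275.5125


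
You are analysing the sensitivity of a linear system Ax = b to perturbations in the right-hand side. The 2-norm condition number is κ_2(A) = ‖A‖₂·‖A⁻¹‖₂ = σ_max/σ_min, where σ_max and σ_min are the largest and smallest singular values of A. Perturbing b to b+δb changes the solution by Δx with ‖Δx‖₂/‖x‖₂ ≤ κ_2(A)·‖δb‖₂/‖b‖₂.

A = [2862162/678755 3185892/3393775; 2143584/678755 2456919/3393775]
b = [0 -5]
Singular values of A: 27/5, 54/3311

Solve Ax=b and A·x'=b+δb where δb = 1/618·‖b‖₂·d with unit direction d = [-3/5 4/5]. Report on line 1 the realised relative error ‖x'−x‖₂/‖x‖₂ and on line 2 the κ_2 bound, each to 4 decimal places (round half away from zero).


from the listed singular values, σ₁ = 27/5, σ_n = 54/3311
κ_2(A) = (27/5) / (54/3311) = 331.1000
κ_2(A)·‖δb‖/‖b‖ = 0.5358
solve Ax = b  →  x = [53.2954 -239.3993]
‖b‖₂ = 5.0000 and ‖x‖₂ = 245.2599
Δx = A⁻¹·δb where δb = 1/618·5.0000·d; ‖Δx‖ = 0.4961
realised ‖Δx‖/‖x‖ = 0.0020
realised/bound (from unrounded values) ≈ 0.0038

0.0020
0.5358


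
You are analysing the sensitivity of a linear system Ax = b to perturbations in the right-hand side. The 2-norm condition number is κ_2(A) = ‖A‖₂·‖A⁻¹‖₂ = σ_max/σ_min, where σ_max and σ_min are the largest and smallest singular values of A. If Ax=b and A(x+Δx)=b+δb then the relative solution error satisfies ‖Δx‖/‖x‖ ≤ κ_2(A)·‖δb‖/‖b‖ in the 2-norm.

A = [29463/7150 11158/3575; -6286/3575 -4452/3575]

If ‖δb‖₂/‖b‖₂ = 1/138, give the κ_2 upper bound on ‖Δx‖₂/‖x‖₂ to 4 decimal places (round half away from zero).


0.6377

form AᵀA = [6071737/302500 1138221/75625; 1138221/75625 853972/75625] with trace 75901/2420 and determinant 9604/75625
eigenvalues of AᵀA: λ = (tr ± √(tr²−4·det))/2 = 784/25, 49/12100
κ = σ_max/σ_min = (28/5)/(7/110) = 88.0000
κ_2(A)·‖δb‖/‖b‖ = 0.6377


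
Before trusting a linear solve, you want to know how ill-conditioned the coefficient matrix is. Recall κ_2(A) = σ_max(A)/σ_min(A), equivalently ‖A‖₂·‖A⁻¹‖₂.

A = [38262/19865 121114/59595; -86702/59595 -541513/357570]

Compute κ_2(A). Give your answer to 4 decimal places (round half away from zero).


308.2500

AᵀA = [827722504/142062561 2607268195/426187683; 2607268195/426187683 32852238601/5114252196]; tr = 74494945/6081156, det = 2401/1520289
λ_max, λ_min = (74494945/6081156 ± √5549263216864129/36980458296336)/2 = 49/4, 196/1520289
κ = σ_max/σ_min = (7/2)/(14/1233) = 308.2500


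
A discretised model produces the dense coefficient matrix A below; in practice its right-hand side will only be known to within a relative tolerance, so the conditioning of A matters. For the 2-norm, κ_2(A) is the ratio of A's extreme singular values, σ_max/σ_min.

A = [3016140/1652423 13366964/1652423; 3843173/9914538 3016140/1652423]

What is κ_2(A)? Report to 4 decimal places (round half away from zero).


M = AᵀA = [203608326409/58475945124 25132991930/1624331809; 25132991930/1624331809 111703050016/1624331809]. tr(M)=2513336185/34786404, det(M)=334084/8696601
λ_max, λ_min = (2513336185/34786404 ± √6316672833534451249/1210093903251216)/2 = 289/4, 4624/8696601
κ = σ_max/σ_min = (17/2)/(68/2949) = 368.6250

368.6250


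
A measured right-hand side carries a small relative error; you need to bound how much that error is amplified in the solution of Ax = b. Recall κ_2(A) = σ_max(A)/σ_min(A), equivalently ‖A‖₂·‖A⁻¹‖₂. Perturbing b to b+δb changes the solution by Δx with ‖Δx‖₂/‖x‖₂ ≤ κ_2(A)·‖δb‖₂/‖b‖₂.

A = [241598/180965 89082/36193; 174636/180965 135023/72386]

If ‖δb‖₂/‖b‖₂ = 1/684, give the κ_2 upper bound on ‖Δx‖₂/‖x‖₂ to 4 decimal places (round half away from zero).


0.1556

AᵀA = [3554693044/1309933249 6662394270/1309933249; 6662394270/1309933249 49973621425/5239732996]; tr = 222119009/18130564, det = 60025/4532641
eigenvalues of AᵀA: λ = (tr ± √(tr²−4·det))/2 = 49/4, 4900/4532641
σ_max=√(49/4)=(7/2), σ_min=√(4900/4532641)=(70/2129) → κ = 106.4500
perturbation bound = 106.4500·1/684 = 0.1556


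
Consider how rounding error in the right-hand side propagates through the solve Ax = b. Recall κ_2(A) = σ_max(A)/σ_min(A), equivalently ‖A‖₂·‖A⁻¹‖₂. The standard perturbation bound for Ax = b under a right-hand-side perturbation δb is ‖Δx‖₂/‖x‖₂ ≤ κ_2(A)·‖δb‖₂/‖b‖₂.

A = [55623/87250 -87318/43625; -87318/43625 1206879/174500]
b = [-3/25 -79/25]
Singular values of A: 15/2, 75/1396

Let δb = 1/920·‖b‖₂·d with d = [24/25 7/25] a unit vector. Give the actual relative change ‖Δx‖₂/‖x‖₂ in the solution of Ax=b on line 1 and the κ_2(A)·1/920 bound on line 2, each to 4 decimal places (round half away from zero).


0.0034
0.1517

largest singular value 15/2, smallest 75/1396
condition number: (15/2) ÷ (75/1396) = 139.6000
bound on ‖Δx‖/‖x‖: κ·ε = 139.6000·1/920 = 0.1517
solve Ax = b  →  x = [-17.7568 -5.5957]
‖b‖₂ = 3.1623 and ‖x‖₂ = 18.6176
Δx = A⁻¹·δb where δb = 1/920·3.1623·d; ‖Δx‖ = 0.0640
dividing the unrounded norms, ‖Δx‖/‖x‖ = 0.0034
tightness: 0.0034 against a bound of 0.1517 (unrounded ratio ≈ 0.0226)


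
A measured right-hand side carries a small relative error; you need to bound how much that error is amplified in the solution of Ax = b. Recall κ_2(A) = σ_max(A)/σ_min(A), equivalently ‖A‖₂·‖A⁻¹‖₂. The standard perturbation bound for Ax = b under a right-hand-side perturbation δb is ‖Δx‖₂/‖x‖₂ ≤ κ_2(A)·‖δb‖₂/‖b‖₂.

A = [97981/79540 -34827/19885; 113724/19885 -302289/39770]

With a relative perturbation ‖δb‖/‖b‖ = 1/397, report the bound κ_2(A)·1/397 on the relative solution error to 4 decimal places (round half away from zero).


0.3665

M = AᵀA = [128810617/3763600 -42931239/940900; -42931239/940900 57245877/940900]. tr(M)=14311765/150544, det(M)=257049/602176
eigenvalues of AᵀA: λ = (tr ± √(tr²−4·det))/2 = 1521/16, 169/37636
σ_max=√(1521/16)=(39/4), σ_min=√(169/37636)=(13/194) → κ = 145.5000
perturbation bound = 145.5000·1/397 = 0.3665


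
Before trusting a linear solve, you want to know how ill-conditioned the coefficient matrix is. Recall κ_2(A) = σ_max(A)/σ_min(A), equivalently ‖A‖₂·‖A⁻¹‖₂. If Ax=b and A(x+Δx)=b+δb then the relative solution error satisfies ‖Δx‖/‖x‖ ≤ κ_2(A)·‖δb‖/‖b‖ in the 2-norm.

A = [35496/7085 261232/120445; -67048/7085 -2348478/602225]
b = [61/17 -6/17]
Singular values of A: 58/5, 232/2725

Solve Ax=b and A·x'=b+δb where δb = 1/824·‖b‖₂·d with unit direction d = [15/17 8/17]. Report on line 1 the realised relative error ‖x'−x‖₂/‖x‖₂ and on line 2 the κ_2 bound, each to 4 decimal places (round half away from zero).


0.0015
0.1654

σ_max = 58/5, σ_min = 232/2725
condition number: (58/5) ÷ (232/2725) = 136.2500
bound on ‖Δx‖/‖x‖: κ·ε = 136.2500·1/824 = 0.1654
solve Ax = b  →  x = [-13.3936 32.5928]
‖b‖₂ = 3.6056 and ‖x‖₂ = 35.2375
Δx = A⁻¹·δb where δb = 1/824·3.6056·d; ‖Δx‖ = 0.0514
relative error = 0.0015
realised/bound (from unrounded values) ≈ 0.0088


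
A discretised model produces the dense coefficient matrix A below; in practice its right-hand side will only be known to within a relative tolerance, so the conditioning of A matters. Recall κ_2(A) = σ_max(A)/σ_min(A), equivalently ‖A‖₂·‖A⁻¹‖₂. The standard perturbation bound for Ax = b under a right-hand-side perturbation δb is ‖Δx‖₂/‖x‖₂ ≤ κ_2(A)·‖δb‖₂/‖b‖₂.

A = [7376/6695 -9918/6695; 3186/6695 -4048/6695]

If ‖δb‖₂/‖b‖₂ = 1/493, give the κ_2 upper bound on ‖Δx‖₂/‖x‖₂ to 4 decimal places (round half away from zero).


0.2089

form AᵀA = [381988/265225 -509184/265225; -509184/265225 679012/265225] with trace 42440/10609 and determinant 16/10609
char-poly roots: 4 and 4/10609
κ_2(A) = √(λ_max/λ_min) = √(4 / (4/10609)) = 103.0000
κ_2(A)·‖δb‖/‖b‖ = 0.2089


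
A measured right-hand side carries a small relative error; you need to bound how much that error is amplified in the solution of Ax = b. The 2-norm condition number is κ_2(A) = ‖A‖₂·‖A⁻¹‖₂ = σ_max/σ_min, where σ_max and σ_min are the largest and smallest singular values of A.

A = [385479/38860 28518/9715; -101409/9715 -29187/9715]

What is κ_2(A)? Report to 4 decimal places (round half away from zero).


268.0000

form AᵀA = [372336057/1795600 13574547/224450; 13574547/224450 1979973/112225] with trace 16160625/71824 and determinant 50625/71824
eigenvalues of AᵀA: λ = (tr ± √(tr²−4·det))/2 = 225, 225/71824
κ_2(A) = √(λ_max/λ_min) = √(225 / (225/71824)) = 268.0000


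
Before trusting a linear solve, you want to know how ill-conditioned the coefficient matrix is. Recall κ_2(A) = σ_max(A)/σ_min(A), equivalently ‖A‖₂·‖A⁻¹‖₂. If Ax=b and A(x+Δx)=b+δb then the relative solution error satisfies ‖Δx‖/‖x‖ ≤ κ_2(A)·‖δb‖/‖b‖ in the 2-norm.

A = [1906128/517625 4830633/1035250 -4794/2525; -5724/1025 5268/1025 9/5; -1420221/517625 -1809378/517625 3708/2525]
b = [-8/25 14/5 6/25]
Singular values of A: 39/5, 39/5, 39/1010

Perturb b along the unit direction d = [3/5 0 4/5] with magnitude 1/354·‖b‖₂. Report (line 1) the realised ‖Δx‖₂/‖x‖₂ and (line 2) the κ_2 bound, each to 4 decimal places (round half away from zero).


0.5706
0.5706

σ_max = 39/5, σ_min = 39/1010
κ_2(A) = (39/5) / (39/1010) = 202.0000
perturbation bound = 202.0000·1/354 = 0.5706
solve Ax = b  →  x = [-0.2872 0.1982 0.0986]
2-norm of b is 2.8284; of x, 0.3626
δb = ε·‖b‖·d = [0.0048 0.0000 0.0064]; solving A·Δx = δb gives ‖Δx‖ = 0.2069
relative error = 0.5706
so the bound is sharp here: realised error equals the bound


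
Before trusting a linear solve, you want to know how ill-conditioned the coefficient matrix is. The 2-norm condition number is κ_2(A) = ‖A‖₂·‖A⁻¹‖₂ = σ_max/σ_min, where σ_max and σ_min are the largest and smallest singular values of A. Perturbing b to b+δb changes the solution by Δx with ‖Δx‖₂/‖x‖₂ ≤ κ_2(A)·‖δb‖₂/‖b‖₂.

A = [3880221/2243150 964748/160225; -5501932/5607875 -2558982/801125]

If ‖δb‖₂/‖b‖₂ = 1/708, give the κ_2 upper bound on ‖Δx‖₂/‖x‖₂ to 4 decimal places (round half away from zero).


AᵀA = [1721411412289/435270062500 210630754566/15545359375; 210630754566/15545359375 103172513716/2220765625]; tr = 35109158561/696432100, det = 25411681/174108025
eigenvalues of AᵀA: λ = (tr ± √(tr²−4·det))/2 = 5041/100, 20164/6964321
so κ_2 = √((5041/100) / (20164/6964321)) = 131.9500
bound on ‖Δx‖/‖x‖: κ·ε = 131.9500·1/708 = 0.1864

0.1864


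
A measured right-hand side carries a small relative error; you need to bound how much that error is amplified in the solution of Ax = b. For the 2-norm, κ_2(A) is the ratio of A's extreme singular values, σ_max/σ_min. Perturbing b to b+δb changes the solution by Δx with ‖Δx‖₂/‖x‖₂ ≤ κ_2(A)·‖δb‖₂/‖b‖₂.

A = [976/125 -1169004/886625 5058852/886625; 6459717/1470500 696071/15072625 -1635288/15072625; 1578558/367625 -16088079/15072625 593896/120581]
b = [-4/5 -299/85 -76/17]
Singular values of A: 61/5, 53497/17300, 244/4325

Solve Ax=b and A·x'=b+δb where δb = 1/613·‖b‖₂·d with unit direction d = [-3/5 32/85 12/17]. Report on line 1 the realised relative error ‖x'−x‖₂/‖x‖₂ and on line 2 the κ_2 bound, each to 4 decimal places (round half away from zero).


from the listed singular values, σ₁ = 61/5, σ_n = 244/4325
κ = σ_max/σ_min = (61/5)/(244/4325) = 216.2500
κ_2(A)·‖δb‖/‖b‖ = 0.3528
solve Ax = b  →  x = [-0.4563 -69.1859 -15.5033]
‖b‖ = 5.7446, ‖x‖ = 70.9031
re-solving with b+δb shifts x by Δx of norm 0.1661
realised ‖Δx‖/‖x‖ = 0.0023
so the bound overstates the realised error by a factor of ≈ 150.5803 (computed from the unrounded values)

0.0023
0.3528


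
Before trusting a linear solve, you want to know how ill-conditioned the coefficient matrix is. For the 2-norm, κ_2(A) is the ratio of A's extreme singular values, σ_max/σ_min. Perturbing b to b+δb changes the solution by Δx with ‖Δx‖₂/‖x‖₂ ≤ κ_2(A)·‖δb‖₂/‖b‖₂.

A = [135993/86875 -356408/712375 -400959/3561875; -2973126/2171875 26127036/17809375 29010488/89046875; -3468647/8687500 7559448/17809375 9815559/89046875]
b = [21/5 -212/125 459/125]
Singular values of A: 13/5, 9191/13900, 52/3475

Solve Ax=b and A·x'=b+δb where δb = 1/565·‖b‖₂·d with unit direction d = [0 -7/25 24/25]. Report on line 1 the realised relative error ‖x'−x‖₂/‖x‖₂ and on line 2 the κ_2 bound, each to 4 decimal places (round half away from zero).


largest singular value 13/5, smallest 52/3475
condition number: (13/5) ÷ (52/3475) = 173.7500
worst-case relative error ≤ 173.7500 × 1/565 = 0.3075
solve Ax = b  →  x = [3.6453 -55.8116 261.4328]
‖b‖ = 5.8310, ‖x‖ = 267.3487
δb = ε·‖b‖·d = [0.0000 -0.0029 0.0099]; solving A·Δx = δb gives ‖Δx‖ = 0.6897
relative error = 0.0026
realised/bound (from unrounded values) ≈ 0.0084

0.0026
0.3075


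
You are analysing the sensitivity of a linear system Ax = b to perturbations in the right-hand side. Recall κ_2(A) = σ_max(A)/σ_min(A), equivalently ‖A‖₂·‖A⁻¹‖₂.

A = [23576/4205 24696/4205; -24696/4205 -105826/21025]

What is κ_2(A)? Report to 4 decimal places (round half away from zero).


20.0000

AᵀA = [1386112/21025 6569136/105125; 6569136/105125 31446436/525625]; tr = 78596/625, det = 614656/15625
λ_max, λ_min = (78596/625 ± √6115865616/390625)/2 = 3136/25, 196/625
κ_2(A) = √(λ_max/λ_min) = √((3136/25) / (196/625)) = 20.0000


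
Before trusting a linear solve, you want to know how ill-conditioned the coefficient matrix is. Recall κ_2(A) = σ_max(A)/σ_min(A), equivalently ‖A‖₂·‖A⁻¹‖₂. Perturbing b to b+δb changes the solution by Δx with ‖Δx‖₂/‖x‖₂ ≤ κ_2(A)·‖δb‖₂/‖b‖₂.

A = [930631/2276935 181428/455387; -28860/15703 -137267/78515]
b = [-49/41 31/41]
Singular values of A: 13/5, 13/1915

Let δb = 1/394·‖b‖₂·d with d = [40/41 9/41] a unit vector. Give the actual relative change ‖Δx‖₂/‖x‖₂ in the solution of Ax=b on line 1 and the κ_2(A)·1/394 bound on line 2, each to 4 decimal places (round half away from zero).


0.0036
0.9721

σ_max = 13/5, σ_min = 13/1915
κ_2(A) = (13/5) / (13/1915) = 383.0000
bound on ‖Δx‖/‖x‖: κ·ε = 383.0000·1/394 = 0.9721
solve Ax = b  →  x = [101.3130 -106.9363]
‖b‖ = 1.4142, ‖x‖ = 147.3082
re-solving with b+δb shifts x by Δx of norm 0.5287
relative error = 0.0036
tightness: 0.0036 against a bound of 0.9721 (unrounded ratio ≈ 0.0037)


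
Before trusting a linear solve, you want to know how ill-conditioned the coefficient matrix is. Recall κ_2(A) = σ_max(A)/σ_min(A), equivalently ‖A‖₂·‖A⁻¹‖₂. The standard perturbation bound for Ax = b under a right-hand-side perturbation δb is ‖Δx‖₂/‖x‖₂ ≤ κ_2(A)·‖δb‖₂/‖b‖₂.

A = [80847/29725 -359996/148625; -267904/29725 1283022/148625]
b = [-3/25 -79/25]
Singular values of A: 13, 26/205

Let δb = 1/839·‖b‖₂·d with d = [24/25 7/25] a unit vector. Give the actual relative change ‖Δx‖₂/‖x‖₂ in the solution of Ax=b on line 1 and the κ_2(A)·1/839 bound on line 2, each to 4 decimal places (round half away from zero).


0.0038
0.1222

largest singular value 13, smallest 26/205
κ = σ_max/σ_min = 13/(26/205) = 102.5000
κ_2(A)·‖δb‖/‖b‖ = 0.1222
solve Ax = b  →  x = [-5.2706 -5.8687]
‖b‖₂ = 3.1623 and ‖x‖₂ = 7.8880
re-solving with b+δb shifts x by Δx of norm 0.0297
dividing the unrounded norms, ‖Δx‖/‖x‖ = 0.0038
so the bound overstates the realised error by a factor of ≈ 32.4272 (computed from the unrounded values)


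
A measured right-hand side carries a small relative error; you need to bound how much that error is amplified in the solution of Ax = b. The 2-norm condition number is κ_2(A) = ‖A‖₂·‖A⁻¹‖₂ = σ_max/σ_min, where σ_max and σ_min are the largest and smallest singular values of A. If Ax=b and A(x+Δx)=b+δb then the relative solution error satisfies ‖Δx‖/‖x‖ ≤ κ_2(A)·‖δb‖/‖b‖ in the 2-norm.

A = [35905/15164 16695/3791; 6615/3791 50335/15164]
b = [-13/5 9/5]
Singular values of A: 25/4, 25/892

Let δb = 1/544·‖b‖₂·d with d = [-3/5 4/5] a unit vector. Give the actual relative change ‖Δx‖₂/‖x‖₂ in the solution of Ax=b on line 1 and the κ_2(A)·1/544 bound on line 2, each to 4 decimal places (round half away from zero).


0.0019
0.4099

largest singular value 25/4, smallest 25/892
κ_2(A) = (25/4) / (25/892) = 223.0000
perturbation bound = 223.0000·1/544 = 0.4099
solve Ax = b  →  x = [-94.5224 50.2306]
‖b‖₂ = 3.1623 and ‖x‖₂ = 107.0401
δb = ε·‖b‖·d = [-0.0035 0.0047]; solving A·Δx = δb gives ‖Δx‖ = 0.2074
realised ‖Δx‖/‖x‖ = 0.0019
tightness: 0.0019 against a bound of 0.4099 (unrounded ratio ≈ 0.0047)
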